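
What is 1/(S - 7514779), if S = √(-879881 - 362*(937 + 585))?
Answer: -7514779/56471904849686 - I*√1430845/56471904849686 ≈ -1.3307e-7 - 2.1182e-11*I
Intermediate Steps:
S = I*√1430845 (S = √(-879881 - 362*1522) = √(-879881 - 550964) = √(-1430845) = I*√1430845 ≈ 1196.2*I)
1/(S - 7514779) = 1/(I*√1430845 - 7514779) = 1/(-7514779 + I*√1430845)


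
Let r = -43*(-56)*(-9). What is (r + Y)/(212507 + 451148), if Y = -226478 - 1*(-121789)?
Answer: -126361/663655 ≈ -0.19040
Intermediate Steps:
r = -21672 (r = 2408*(-9) = -21672)
Y = -104689 (Y = -226478 + 121789 = -104689)
(r + Y)/(212507 + 451148) = (-21672 - 104689)/(212507 + 451148) = -126361/663655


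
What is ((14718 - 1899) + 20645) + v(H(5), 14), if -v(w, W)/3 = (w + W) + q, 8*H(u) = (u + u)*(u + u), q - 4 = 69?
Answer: 66331/2 ≈ 33166.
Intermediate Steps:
q = 73 (q = 4 + 69 = 73)
H(u) = u²/2 (H(u) = ((u + u)*(u + u))/8 = ((2*u)*(2*u))/8 = (4*u²)/8 = u²/2)
v(w, W) = -219 - 3*W - 3*w (v(w, W) = -3*((w + W) + 73) = -3*((W + w) + 73) = -3*(73 + W + w) = -219 - 3*W - 3*w)
((14718 - 1899) + 20645) + v(H(5), 14) = ((14718 - 1899) + 20645) + (-219 - 3*14 - 3*5²/2) = (12819 + 20645) + (-219 - 42 - 3*25/2) = 33464 + (-219 - 42 - 3*25/2) = 33464 + (-219 - 42 - 75/2) = 33464 - 597/2 = 66331/2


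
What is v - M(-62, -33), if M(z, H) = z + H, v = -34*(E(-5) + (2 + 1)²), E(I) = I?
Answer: -41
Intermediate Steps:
v = -136 (v = -34*(-5 + (2 + 1)²) = -34*(-5 + 3²) = -34*(-5 + 9) = -34*4 = -136)
M(z, H) = H + z
v - M(-62, -33) = -136 - (-33 - 62) = -136 - 1*(-95) = -136 + 95 = -41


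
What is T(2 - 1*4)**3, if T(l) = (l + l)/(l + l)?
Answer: 1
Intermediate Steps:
T(l) = 1 (T(l) = (2*l)/((2*l)) = (2*l)*(1/(2*l)) = 1)
T(2 - 1*4)**3 = 1**3 = 1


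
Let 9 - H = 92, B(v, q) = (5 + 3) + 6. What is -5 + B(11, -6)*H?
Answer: -1167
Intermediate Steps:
B(v, q) = 14 (B(v, q) = 8 + 6 = 14)
H = -83 (H = 9 - 1*92 = 9 - 92 = -83)
-5 + B(11, -6)*H = -5 + 14*(-83) = -5 - 1162 = -1167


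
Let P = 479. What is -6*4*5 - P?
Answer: -599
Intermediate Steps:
-6*4*5 - P = -6*4*5 - 1*479 = -24*5 - 479 = -120 - 479 = -599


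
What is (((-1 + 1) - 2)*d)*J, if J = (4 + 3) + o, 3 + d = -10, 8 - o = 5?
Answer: 260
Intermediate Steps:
o = 3 (o = 8 - 1*5 = 8 - 5 = 3)
d = -13 (d = -3 - 10 = -13)
J = 10 (J = (4 + 3) + 3 = 7 + 3 = 10)
(((-1 + 1) - 2)*d)*J = (((-1 + 1) - 2)*(-13))*10 = ((0 - 2)*(-13))*10 = -2*(-13)*10 = 26*10 = 260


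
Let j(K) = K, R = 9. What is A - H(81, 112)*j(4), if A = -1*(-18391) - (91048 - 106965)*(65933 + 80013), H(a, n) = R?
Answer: 2323040837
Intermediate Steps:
H(a, n) = 9
A = 2323040873 (A = 18391 - (-15917)*145946 = 18391 - 1*(-2323022482) = 18391 + 2323022482 = 2323040873)
A - H(81, 112)*j(4) = 2323040873 - 9*4 = 2323040873 - 1*36 = 2323040873 - 36 = 2323040837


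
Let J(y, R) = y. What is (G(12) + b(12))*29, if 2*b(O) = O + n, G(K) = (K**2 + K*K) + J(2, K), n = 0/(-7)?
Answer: 8584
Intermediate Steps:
n = 0 (n = 0*(-1/7) = 0)
G(K) = 2 + 2*K**2 (G(K) = (K**2 + K*K) + 2 = (K**2 + K**2) + 2 = 2*K**2 + 2 = 2 + 2*K**2)
b(O) = O/2 (b(O) = (O + 0)/2 = O/2)
(G(12) + b(12))*29 = ((2 + 2*12**2) + (1/2)*12)*29 = ((2 + 2*144) + 6)*29 = ((2 + 288) + 6)*29 = (290 + 6)*29 = 296*29 = 8584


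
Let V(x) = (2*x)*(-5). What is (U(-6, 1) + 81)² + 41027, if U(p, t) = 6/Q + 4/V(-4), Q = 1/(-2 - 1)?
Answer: 4500861/100 ≈ 45009.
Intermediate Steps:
V(x) = -10*x
Q = -⅓ (Q = 1/(-3) = -⅓ ≈ -0.33333)
U(p, t) = -179/10 (U(p, t) = 6/(-⅓) + 4/((-10*(-4))) = 6*(-3) + 4/40 = -18 + 4*(1/40) = -18 + ⅒ = -179/10)
(U(-6, 1) + 81)² + 41027 = (-179/10 + 81)² + 41027 = (631/10)² + 41027 = 398161/100 + 41027 = 4500861/100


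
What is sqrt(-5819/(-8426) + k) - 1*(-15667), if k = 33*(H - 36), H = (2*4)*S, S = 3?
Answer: 15667 + I*sqrt(231950162)/766 ≈ 15667.0 + 19.882*I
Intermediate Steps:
H = 24 (H = (2*4)*3 = 8*3 = 24)
k = -396 (k = 33*(24 - 36) = 33*(-12) = -396)
sqrt(-5819/(-8426) + k) - 1*(-15667) = sqrt(-5819/(-8426) - 396) - 1*(-15667) = sqrt(-5819*(-1/8426) - 396) + 15667 = sqrt(529/766 - 396) + 15667 = sqrt(-302807/766) + 15667 = I*sqrt(231950162)/766 + 15667 = 15667 + I*sqrt(231950162)/766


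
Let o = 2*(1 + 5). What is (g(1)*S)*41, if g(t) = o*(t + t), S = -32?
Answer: -31488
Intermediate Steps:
o = 12 (o = 2*6 = 12)
g(t) = 24*t (g(t) = 12*(t + t) = 12*(2*t) = 24*t)
(g(1)*S)*41 = ((24*1)*(-32))*41 = (24*(-32))*41 = -768*41 = -31488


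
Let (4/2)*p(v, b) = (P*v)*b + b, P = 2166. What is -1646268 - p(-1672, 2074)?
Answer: 3753902119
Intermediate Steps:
p(v, b) = b/2 + 1083*b*v (p(v, b) = ((2166*v)*b + b)/2 = (2166*b*v + b)/2 = (b + 2166*b*v)/2 = b/2 + 1083*b*v)
-1646268 - p(-1672, 2074) = -1646268 - 2074*(1 + 2166*(-1672))/2 = -1646268 - 2074*(1 - 3621552)/2 = -1646268 - 2074*(-3621551)/2 = -1646268 - 1*(-3755548387) = -1646268 + 3755548387 = 3753902119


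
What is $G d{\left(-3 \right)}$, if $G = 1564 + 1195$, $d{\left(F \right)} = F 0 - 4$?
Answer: $-11036$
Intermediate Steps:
$d{\left(F \right)} = -4$ ($d{\left(F \right)} = 0 - 4 = -4$)
$G = 2759$
$G d{\left(-3 \right)} = 2759 \left(-4\right) = -11036$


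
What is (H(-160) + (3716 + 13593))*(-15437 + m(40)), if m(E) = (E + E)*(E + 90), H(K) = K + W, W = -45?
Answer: -86152848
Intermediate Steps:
H(K) = -45 + K (H(K) = K - 45 = -45 + K)
m(E) = 2*E*(90 + E) (m(E) = (2*E)*(90 + E) = 2*E*(90 + E))
(H(-160) + (3716 + 13593))*(-15437 + m(40)) = ((-45 - 160) + (3716 + 13593))*(-15437 + 2*40*(90 + 40)) = (-205 + 17309)*(-15437 + 2*40*130) = 17104*(-15437 + 10400) = 17104*(-5037) = -86152848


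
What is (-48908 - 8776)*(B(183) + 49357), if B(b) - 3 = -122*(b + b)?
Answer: -271576272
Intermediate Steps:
B(b) = 3 - 244*b (B(b) = 3 - 122*(b + b) = 3 - 244*b)
(-48908 - 8776)*(B(183) + 49357) = (-48908 - 8776)*((3 - 244*183) + 49357) = -57684*((3 - 44652) + 49357) = -57684*(-44649 + 49357) = -57684*4708 = -271576272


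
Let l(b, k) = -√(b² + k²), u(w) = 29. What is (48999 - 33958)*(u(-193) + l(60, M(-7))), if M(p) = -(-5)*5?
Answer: -541476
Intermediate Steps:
M(p) = 25 (M(p) = -1*(-25) = 25)
(48999 - 33958)*(u(-193) + l(60, M(-7))) = (48999 - 33958)*(29 - √(60² + 25²)) = 15041*(29 - √(3600 + 625)) = 15041*(29 - √4225) = 15041*(29 - 1*65) = 15041*(29 - 65) = 15041*(-36) = -541476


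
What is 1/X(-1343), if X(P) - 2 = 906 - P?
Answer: 1/2251 ≈ 0.00044425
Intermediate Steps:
X(P) = 908 - P (X(P) = 2 + (906 - P) = 908 - P)
1/X(-1343) = 1/(908 - 1*(-1343)) = 1/(908 + 1343) = 1/2251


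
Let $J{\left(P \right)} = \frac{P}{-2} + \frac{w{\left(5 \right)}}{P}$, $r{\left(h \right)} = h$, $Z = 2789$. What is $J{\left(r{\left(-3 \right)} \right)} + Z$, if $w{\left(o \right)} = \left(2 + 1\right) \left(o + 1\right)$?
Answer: $\frac{5569}{2} \approx 2784.5$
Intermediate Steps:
$w{\left(o \right)} = 3 + 3 o$ ($w{\left(o \right)} = 3 \left(1 + o\right) = 3 + 3 o$)
$J{\left(P \right)} = \frac{18}{P} - \frac{P}{2}$ ($J{\left(P \right)} = \frac{P}{-2} + \frac{3 + 3 \cdot 5}{P} = P \left(- \frac{1}{2}\right) + \frac{3 + 15}{P} = - \frac{P}{2} + \frac{18}{P} = \frac{18}{P} - \frac{P}{2}$)
$J{\left(r{\left(-3 \right)} \right)} + Z = \left(\frac{18}{-3} - - \frac{3}{2}\right) + 2789 = \left(18 \left(- \frac{1}{3}\right) + \frac{3}{2}\right) + 2789 = \left(-6 + \frac{3}{2}\right) + 2789 = - \frac{9}{2} + 2789 = \frac{5569}{2}$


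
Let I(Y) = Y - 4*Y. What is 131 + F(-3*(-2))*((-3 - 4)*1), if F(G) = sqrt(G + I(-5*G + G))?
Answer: 131 - 7*sqrt(78) ≈ 69.178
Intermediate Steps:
I(Y) = -3*Y
F(G) = sqrt(13)*sqrt(G) (F(G) = sqrt(G - 3*(-5*G + G)) = sqrt(G - (-12)*G) = sqrt(G + 12*G) = sqrt(13*G) = sqrt(13)*sqrt(G))
131 + F(-3*(-2))*((-3 - 4)*1) = 131 + (sqrt(13)*sqrt(-3*(-2)))*((-3 - 4)*1) = 131 + (sqrt(13)*sqrt(6))*(-7*1) = 131 + sqrt(78)*(-7) = 131 - 7*sqrt(78)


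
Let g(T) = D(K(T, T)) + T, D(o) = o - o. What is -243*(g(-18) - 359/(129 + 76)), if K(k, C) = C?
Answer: 983907/205 ≈ 4799.5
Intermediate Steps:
D(o) = 0
g(T) = T (g(T) = 0 + T = T)
-243*(g(-18) - 359/(129 + 76)) = -243*(-18 - 359/(129 + 76)) = -243*(-18 - 359/205) = -243*(-4049/205) = 983907/205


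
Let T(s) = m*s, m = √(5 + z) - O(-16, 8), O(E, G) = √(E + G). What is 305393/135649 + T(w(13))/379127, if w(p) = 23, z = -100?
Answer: 305393/135649 - 46*I*√2/379127 + 23*I*√95/379127 ≈ 2.2513 + 0.00041971*I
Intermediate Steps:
m = I*√95 - 2*I*√2 (m = √(5 - 100) - √(-16 + 8) = √(-95) - √(-8) = I*√95 - 2*I*√2 ≈ 6.9184*I)
T(s) = I*s*(√95 - 2*√2) (T(s) = (I*(√95 - 2*√2))*s = I*s*(√95 - 2*√2))
305393/135649 + T(w(13))/379127 = 305393/135649 + (I*23*(√95 - 2*√2))/379127 = 305393*(1/135649) + (23*I*(√95 - 2*√2))*(1/379127) = 305393/135649 + 23*I*(√95 - 2*√2)/379127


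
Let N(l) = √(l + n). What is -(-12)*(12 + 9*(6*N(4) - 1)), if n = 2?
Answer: 36 + 648*√6 ≈ 1623.3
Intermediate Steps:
N(l) = √(2 + l) (N(l) = √(l + 2) = √(2 + l))
-(-12)*(12 + 9*(6*N(4) - 1)) = -(-12)*(12 + 9*(6*√(2 + 4) - 1)) = -(-12)*(12 + 9*(6*√6 - 1)) = -(-12)*(12 + 9*(-1 + 6*√6)) = -(-12)*(12 + (-9 + 54*√6)) = -(-12)*(3 + 54*√6) = -(-36 - 648*√6) = 36 + 648*√6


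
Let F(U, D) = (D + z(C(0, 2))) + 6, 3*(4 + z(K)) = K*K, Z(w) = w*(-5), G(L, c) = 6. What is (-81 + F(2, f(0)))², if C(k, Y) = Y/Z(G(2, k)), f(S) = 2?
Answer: 2701296676/455625 ≈ 5928.8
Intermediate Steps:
Z(w) = -5*w
C(k, Y) = -Y/30 (C(k, Y) = Y/((-5*6)) = Y/(-30) = Y*(-1/30) = -Y/30)
z(K) = -4 + K²/3 (z(K) = -4 + (K*K)/3 = -4 + K²/3)
F(U, D) = 1351/675 + D (F(U, D) = (D + (-4 + (-1/30*2)²/3)) + 6 = (D + (-4 + (-1/15)²/3)) + 6 = (D + (-4 + (⅓)*(1/225))) + 6 = (D + (-4 + 1/675)) + 6 = (D - 2699/675) + 6 = (-2699/675 + D) + 6 = 1351/675 + D)
(-81 + F(2, f(0)))² = (-81 + (1351/675 + 2))² = (-81 + 2701/675)² = (-51974/675)² = 2701296676/455625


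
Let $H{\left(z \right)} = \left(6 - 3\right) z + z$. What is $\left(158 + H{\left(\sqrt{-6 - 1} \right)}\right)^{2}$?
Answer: $24852 + 1264 i \sqrt{7} \approx 24852.0 + 3344.2 i$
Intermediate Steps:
$H{\left(z \right)} = 4 z$ ($H{\left(z \right)} = 3 z + z = 4 z$)
$\left(158 + H{\left(\sqrt{-6 - 1} \right)}\right)^{2} = \left(158 + 4 \sqrt{-6 - 1}\right)^{2} = \left(158 + 4 \sqrt{-7}\right)^{2} = \left(158 + 4 i \sqrt{7}\right)^{2}$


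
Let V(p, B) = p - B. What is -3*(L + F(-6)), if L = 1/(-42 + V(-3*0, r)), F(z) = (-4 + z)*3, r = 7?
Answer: 4413/49 ≈ 90.061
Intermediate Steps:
F(z) = -12 + 3*z
L = -1/49 (L = 1/(-42 + (-3*0 - 1*7)) = 1/(-42 + (0 - 7)) = 1/(-42 - 7) = 1/(-49) = -1/49 ≈ -0.020408)
-3*(L + F(-6)) = -3*(-1/49 + (-12 + 3*(-6))) = -3*(-1/49 + (-12 - 18)) = -3*(-1/49 - 30) = -3*(-1471/49) = 4413/49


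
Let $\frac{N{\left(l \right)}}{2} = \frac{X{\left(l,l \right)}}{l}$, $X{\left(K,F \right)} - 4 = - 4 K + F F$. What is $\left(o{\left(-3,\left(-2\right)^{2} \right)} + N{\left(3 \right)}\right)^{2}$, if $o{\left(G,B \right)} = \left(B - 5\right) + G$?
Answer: $\frac{100}{9} \approx 11.111$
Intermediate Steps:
$X{\left(K,F \right)} = 4 + F^{2} - 4 K$ ($X{\left(K,F \right)} = 4 + \left(- 4 K + F F\right) = 4 + \left(- 4 K + F^{2}\right) = 4 + \left(F^{2} - 4 K\right) = 4 + F^{2} - 4 K$)
$o{\left(G,B \right)} = -5 + B + G$ ($o{\left(G,B \right)} = \left(-5 + B\right) + G = -5 + B + G$)
$N{\left(l \right)} = \frac{2 \left(4 + l^{2} - 4 l\right)}{l}$ ($N{\left(l \right)} = 2 \frac{4 + l^{2} - 4 l}{l} = \frac{2 \left(4 + l^{2} - 4 l\right)}{l}$)
$\left(o{\left(-3,\left(-2\right)^{2} \right)} + N{\left(3 \right)}\right)^{2} = \left(\left(-5 + \left(-2\right)^{2} - 3\right) + \left(-8 + 2 \cdot 3 + \frac{8}{3}\right)\right)^{2} = \left(\left(-5 + 4 - 3\right) + \left(-8 + 6 + 8 \cdot \frac{1}{3}\right)\right)^{2} = \left(-4 + \left(-8 + 6 + \frac{8}{3}\right)\right)^{2} = \left(-4 + \frac{2}{3}\right)^{2} = \left(- \frac{10}{3}\right)^{2} = \frac{100}{9}$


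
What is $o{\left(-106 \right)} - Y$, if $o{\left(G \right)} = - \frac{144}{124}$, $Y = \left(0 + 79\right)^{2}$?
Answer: $- \frac{193507}{31} \approx -6242.2$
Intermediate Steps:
$Y = 6241$ ($Y = 79^{2} = 6241$)
$o{\left(G \right)} = - \frac{36}{31}$ ($o{\left(G \right)} = \left(-144\right) \frac{1}{124} = - \frac{36}{31}$)
$o{\left(-106 \right)} - Y = - \frac{36}{31} - 6241 = - \frac{193507}{31}$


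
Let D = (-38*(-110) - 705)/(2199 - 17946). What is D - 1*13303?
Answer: -209485816/15747 ≈ -13303.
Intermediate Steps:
D = -3475/15747 (D = (4180 - 705)/(-15747) = 3475*(-1/15747) = -3475/15747 ≈ -0.22068)
D - 1*13303 = -3475/15747 - 1*13303 = -3475/15747 - 13303 = -209485816/15747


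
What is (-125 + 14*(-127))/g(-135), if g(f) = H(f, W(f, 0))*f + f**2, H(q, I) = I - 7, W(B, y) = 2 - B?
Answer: -1903/675 ≈ -2.8193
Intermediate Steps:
H(q, I) = -7 + I
g(f) = f**2 + f*(-5 - f) (g(f) = (-7 + (2 - f))*f + f**2 = (-5 - f)*f + f**2 = f*(-5 - f) + f**2 = f**2 + f*(-5 - f))
(-125 + 14*(-127))/g(-135) = (-125 + 14*(-127))/((-5*(-135))) = (-125 - 1778)/675 = -1903*1/675 = -1903/675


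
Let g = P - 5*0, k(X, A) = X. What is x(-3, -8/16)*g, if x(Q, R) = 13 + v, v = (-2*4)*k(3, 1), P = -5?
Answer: 55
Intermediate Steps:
v = -24 (v = -2*4*3 = -8*3 = -24)
x(Q, R) = -11 (x(Q, R) = 13 - 24 = -11)
g = -5 (g = -5 - 5*0 = -5 + 0 = -5)
x(-3, -8/16)*g = -11*(-5) = 55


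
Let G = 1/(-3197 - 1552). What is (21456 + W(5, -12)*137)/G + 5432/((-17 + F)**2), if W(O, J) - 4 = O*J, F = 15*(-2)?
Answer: -144601611712/2209 ≈ -6.5460e+7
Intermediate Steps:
F = -30
G = -1/4749 (G = 1/(-4749) = -1/4749 ≈ -0.00021057)
W(O, J) = 4 + J*O (W(O, J) = 4 + O*J = 4 + J*O)
(21456 + W(5, -12)*137)/G + 5432/((-17 + F)**2) = (21456 + (4 - 12*5)*137)/(-1/4749) + 5432/((-17 - 30)**2) = (21456 + (4 - 60)*137)*(-4749) + 5432/((-47)**2) = (21456 - 56*137)*(-4749) + 5432/2209 = (21456 - 7672)*(-4749) + 5432*(1/2209) = 13784*(-4749) + 5432/2209 = -65460216 + 5432/2209 = -144601611712/2209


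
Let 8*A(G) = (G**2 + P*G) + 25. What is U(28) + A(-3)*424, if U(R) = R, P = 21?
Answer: -1509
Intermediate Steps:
A(G) = 25/8 + G**2/8 + 21*G/8 (A(G) = ((G**2 + 21*G) + 25)/8 = (25 + G**2 + 21*G)/8 = 25/8 + G**2/8 + 21*G/8)
U(28) + A(-3)*424 = 28 + (25/8 + (1/8)*(-3)**2 + (21/8)*(-3))*424 = 28 + (25/8 + (1/8)*9 - 63/8)*424 = 28 + (25/8 + 9/8 - 63/8)*424 = 28 - 29/8*424 = 28 - 1537 = -1509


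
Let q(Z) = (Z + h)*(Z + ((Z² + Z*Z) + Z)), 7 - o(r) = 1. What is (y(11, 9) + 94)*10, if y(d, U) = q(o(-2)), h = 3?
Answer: 8500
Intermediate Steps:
o(r) = 6 (o(r) = 7 - 1*1 = 7 - 1 = 6)
q(Z) = (3 + Z)*(2*Z + 2*Z²) (q(Z) = (Z + 3)*(Z + ((Z² + Z*Z) + Z)) = (3 + Z)*(Z + ((Z² + Z²) + Z)) = (3 + Z)*(Z + (2*Z² + Z)) = (3 + Z)*(Z + (Z + 2*Z²)) = (3 + Z)*(2*Z + 2*Z²))
y(d, U) = 756 (y(d, U) = 2*6*(3 + 6² + 4*6) = 2*6*(3 + 36 + 24) = 2*6*63 = 756)
(y(11, 9) + 94)*10 = (756 + 94)*10 = 850*10 = 8500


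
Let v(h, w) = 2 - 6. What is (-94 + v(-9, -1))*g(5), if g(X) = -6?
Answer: 588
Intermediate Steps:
v(h, w) = -4
(-94 + v(-9, -1))*g(5) = (-94 - 4)*(-6) = -98*(-6) = 588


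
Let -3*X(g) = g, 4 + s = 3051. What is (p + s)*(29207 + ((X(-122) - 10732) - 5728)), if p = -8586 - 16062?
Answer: -828679163/3 ≈ -2.7623e+8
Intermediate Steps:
s = 3047 (s = -4 + 3051 = 3047)
X(g) = -g/3
p = -24648
(p + s)*(29207 + ((X(-122) - 10732) - 5728)) = (-24648 + 3047)*(29207 + ((-⅓*(-122) - 10732) - 5728)) = -21601*(29207 + ((122/3 - 10732) - 5728)) = -21601*(29207 + (-32074/3 - 5728)) = -21601*(29207 - 49258/3) = -21601*38363/3 = -828679163/3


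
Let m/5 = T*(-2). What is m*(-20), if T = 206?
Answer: 41200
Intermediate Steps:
m = -2060 (m = 5*(206*(-2)) = 5*(-412) = -2060)
m*(-20) = -2060*(-20) = 41200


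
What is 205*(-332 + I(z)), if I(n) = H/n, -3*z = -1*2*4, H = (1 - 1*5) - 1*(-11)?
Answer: -540175/8 ≈ -67522.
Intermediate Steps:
H = 7 (H = (1 - 5) + 11 = -4 + 11 = 7)
z = 8/3 (z = -(-1*2)*4/3 = -(-2)*4/3 = -⅓*(-8) = 8/3 ≈ 2.6667)
I(n) = 7/n
205*(-332 + I(z)) = 205*(-332 + 7/(8/3)) = 205*(-332 + 7*(3/8)) = 205*(-332 + 21/8) = 205*(-2635/8) = -540175/8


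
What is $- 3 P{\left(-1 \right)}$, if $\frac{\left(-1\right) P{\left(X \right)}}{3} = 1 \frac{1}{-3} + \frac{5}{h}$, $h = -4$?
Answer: $- \frac{57}{4} \approx -14.25$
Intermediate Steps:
$P{\left(X \right)} = \frac{19}{4}$ ($P{\left(X \right)} = - 3 \left(1 \frac{1}{-3} + \frac{5}{-4}\right) = - 3 \left(1 \left(- \frac{1}{3}\right) + 5 \left(- \frac{1}{4}\right)\right) = - 3 \left(- \frac{1}{3} - \frac{5}{4}\right) = \left(-3\right) \left(- \frac{19}{12}\right) = \frac{19}{4}$)
$- 3 P{\left(-1 \right)} = \left(-3\right) \frac{19}{4} = - \frac{57}{4}$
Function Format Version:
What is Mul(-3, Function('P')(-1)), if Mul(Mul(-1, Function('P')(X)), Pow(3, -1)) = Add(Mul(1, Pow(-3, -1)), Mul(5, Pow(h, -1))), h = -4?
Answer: Rational(-57, 4) ≈ -14.250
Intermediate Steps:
Function('P')(X) = Rational(19, 4) (Function('P')(X) = Mul(-3, Add(Mul(1, Pow(-3, -1)), Mul(5, Pow(-4, -1)))) = Mul(-3, Add(Mul(1, Rational(-1, 3)), Mul(5, Rational(-1, 4)))) = Mul(-3, Add(Rational(-1, 3), Rational(-5, 4))) = Mul(-3, Rational(-19, 12)) = Rational(19, 4))
Mul(-3, Function('P')(-1)) = Mul(-3, Rational(19, 4)) = Rational(-57, 4)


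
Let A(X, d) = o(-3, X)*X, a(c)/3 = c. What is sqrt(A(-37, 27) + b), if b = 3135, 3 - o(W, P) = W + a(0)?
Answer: sqrt(2913) ≈ 53.972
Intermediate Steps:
a(c) = 3*c
o(W, P) = 3 - W (o(W, P) = 3 - (W + 3*0) = 3 - (W + 0) = 3 - W)
A(X, d) = 6*X (A(X, d) = (3 - 1*(-3))*X = (3 + 3)*X = 6*X)
sqrt(A(-37, 27) + b) = sqrt(6*(-37) + 3135) = sqrt(-222 + 3135) = sqrt(2913)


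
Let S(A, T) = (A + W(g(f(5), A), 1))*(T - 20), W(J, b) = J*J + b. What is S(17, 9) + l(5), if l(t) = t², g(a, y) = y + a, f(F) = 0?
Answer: -3352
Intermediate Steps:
g(a, y) = a + y
W(J, b) = b + J² (W(J, b) = J² + b = b + J²)
S(A, T) = (-20 + T)*(1 + A + A²) (S(A, T) = (A + (1 + (0 + A)²))*(T - 20) = (A + (1 + A²))*(-20 + T) = (1 + A + A²)*(-20 + T) = (-20 + T)*(1 + A + A²))
S(17, 9) + l(5) = (-20 - 20*17 - 20*17² + 17*9 + 9*(1 + 17²)) + 5² = (-20 - 340 - 20*289 + 153 + 9*(1 + 289)) + 25 = (-20 - 340 - 5780 + 153 + 9*290) + 25 = (-20 - 340 - 5780 + 153 + 2610) + 25 = -3377 + 25 = -3352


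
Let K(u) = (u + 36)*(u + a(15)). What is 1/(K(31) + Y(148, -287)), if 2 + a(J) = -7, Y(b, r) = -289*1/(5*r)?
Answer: 1435/2115479 ≈ 0.00067833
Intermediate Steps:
Y(b, r) = -289/(5*r)
a(J) = -9 (a(J) = -2 - 7 = -9)
K(u) = (-9 + u)*(36 + u) (K(u) = (u + 36)*(u - 9) = (36 + u)*(-9 + u) = (-9 + u)*(36 + u))
1/(K(31) + Y(148, -287)) = 1/((-324 + 31² + 27*31) - 289/5/(-287)) = 1/((-324 + 961 + 837) - 289/5*(-1/287)) = 1/(1474 + 289/1435) = 1/(2115479/1435) = 1435/2115479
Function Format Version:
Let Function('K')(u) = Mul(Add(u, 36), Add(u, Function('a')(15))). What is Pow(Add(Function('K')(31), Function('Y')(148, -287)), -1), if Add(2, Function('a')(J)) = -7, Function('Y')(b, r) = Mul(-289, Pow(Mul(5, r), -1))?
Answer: Rational(1435, 2115479) ≈ 0.00067833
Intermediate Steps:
Function('Y')(b, r) = Mul(Rational(-289, 5), Pow(r, -1)) (Function('Y')(b, r) = Mul(-289, Mul(Rational(1, 5), Pow(r, -1))) = Mul(Rational(-289, 5), Pow(r, -1)))
Function('a')(J) = -9 (Function('a')(J) = Add(-2, -7) = -9)
Function('K')(u) = Mul(Add(-9, u), Add(36, u)) (Function('K')(u) = Mul(Add(u, 36), Add(u, -9)) = Mul(Add(36, u), Add(-9, u)) = Mul(Add(-9, u), Add(36, u)))
Pow(Add(Function('K')(31), Function('Y')(148, -287)), -1) = Pow(Add(Add(-324, Pow(31, 2), Mul(27, 31)), Mul(Rational(-289, 5), Pow(-287, -1))), -1) = Pow(Add(Add(-324, 961, 837), Mul(Rational(-289, 5), Rational(-1, 287))), -1) = Pow(Add(1474, Rational(289, 1435)), -1) = Pow(Rational(2115479, 1435), -1) = Rational(1435, 2115479)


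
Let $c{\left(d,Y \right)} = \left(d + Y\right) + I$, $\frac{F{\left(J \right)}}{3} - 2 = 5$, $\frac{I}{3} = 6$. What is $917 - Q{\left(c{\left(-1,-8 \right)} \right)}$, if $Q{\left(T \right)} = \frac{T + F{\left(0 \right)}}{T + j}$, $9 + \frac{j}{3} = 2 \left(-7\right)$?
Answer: $\frac{1835}{2} \approx 917.5$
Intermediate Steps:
$I = 18$ ($I = 3 \cdot 6 = 18$)
$F{\left(J \right)} = 21$ ($F{\left(J \right)} = 6 + 3 \cdot 5 = 6 + 15 = 21$)
$j = -69$ ($j = -27 + 3 \cdot 2 \left(-7\right) = -27 + 3 \left(-14\right) = -27 - 42 = -69$)
$c{\left(d,Y \right)} = 18 + Y + d$ ($c{\left(d,Y \right)} = \left(d + Y\right) + 18 = \left(Y + d\right) + 18 = 18 + Y + d$)
$Q{\left(T \right)} = \frac{21 + T}{-69 + T}$ ($Q{\left(T \right)} = \frac{T + 21}{T - 69} = \frac{21 + T}{-69 + T}$)
$917 - Q{\left(c{\left(-1,-8 \right)} \right)} = 917 - \frac{21 - -9}{-69 - -9} = 917 - \frac{21 + 9}{-69 + 9} = 917 - \frac{1}{-60} \cdot 30 = 917 - \left(- \frac{1}{60}\right) 30 = 917 - - \frac{1}{2} = 917 + \frac{1}{2} = \frac{1835}{2}$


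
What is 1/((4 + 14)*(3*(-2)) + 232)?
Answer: 1/124 ≈ 0.0080645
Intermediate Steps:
1/((4 + 14)*(3*(-2)) + 232) = 1/(18*(-6) + 232) = 1/(-108 + 232) = 1/124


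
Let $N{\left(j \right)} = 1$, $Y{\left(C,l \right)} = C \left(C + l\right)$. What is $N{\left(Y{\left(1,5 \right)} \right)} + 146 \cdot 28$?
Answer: $4089$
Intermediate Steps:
$N{\left(Y{\left(1,5 \right)} \right)} + 146 \cdot 28 = 1 + 146 \cdot 28 = 1 + 4088 = 4089$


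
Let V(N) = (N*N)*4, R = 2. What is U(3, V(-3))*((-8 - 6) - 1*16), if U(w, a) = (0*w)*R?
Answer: 0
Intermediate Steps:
V(N) = 4*N² (V(N) = N²*4 = 4*N²)
U(w, a) = 0 (U(w, a) = (0*w)*2 = 0*2 = 0)
U(3, V(-3))*((-8 - 6) - 1*16) = 0*((-8 - 6) - 1*16) = 0*(-14 - 16) = 0*(-30) = 0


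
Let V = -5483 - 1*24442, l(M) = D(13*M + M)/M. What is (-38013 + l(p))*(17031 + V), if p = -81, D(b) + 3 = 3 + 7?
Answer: 13233799880/27 ≈ 4.9014e+8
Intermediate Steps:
D(b) = 7 (D(b) = -3 + (3 + 7) = -3 + 10 = 7)
l(M) = 7/M
V = -29925 (V = -5483 - 24442 = -29925)
(-38013 + l(p))*(17031 + V) = (-38013 + 7/(-81))*(17031 - 29925) = (-38013 + 7*(-1/81))*(-12894) = (-38013 - 7/81)*(-12894) = -3079060/81*(-12894) = 13233799880/27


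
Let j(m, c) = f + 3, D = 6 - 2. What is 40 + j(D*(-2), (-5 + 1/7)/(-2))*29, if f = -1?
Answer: 98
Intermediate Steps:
D = 4
j(m, c) = 2 (j(m, c) = -1 + 3 = 2)
40 + j(D*(-2), (-5 + 1/7)/(-2))*29 = 40 + 2*29 = 40 + 58 = 98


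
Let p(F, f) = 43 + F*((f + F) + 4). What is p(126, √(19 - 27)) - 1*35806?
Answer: -19383 + 252*I*√2 ≈ -19383.0 + 356.38*I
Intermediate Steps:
p(F, f) = 43 + F*(4 + F + f) (p(F, f) = 43 + F*((F + f) + 4) = 43 + F*(4 + F + f))
p(126, √(19 - 27)) - 1*35806 = (43 + 126² + 4*126 + 126*√(19 - 27)) - 1*35806 = (43 + 15876 + 504 + 126*√(-8)) - 35806 = (43 + 15876 + 504 + 126*(2*I*√2)) - 35806 = (43 + 15876 + 504 + 252*I*√2) - 35806 = (16423 + 252*I*√2) - 35806 = -19383 + 252*I*√2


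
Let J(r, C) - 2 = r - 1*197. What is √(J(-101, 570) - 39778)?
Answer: I*√40074 ≈ 200.18*I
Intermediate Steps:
J(r, C) = -195 + r (J(r, C) = 2 + (r - 1*197) = 2 + (r - 197) = 2 + (-197 + r) = -195 + r)
√(J(-101, 570) - 39778) = √((-195 - 101) - 39778) = √(-296 - 39778) = √(-40074) = I*√40074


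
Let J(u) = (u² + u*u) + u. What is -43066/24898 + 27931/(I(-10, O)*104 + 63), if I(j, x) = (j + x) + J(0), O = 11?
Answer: 344117008/2078983 ≈ 165.52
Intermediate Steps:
J(u) = u + 2*u² (J(u) = (u² + u²) + u = 2*u² + u = u + 2*u²)
I(j, x) = j + x (I(j, x) = (j + x) + 0*(1 + 2*0) = (j + x) + 0*(1 + 0) = (j + x) + 0*1 = (j + x) + 0 = j + x)
-43066/24898 + 27931/(I(-10, O)*104 + 63) = -43066/24898 + 27931/((-10 + 11)*104 + 63) = -43066*1/24898 + 27931/(1*104 + 63) = -21533/12449 + 27931/(104 + 63) = -21533/12449 + 27931/167 = 344117008/2078983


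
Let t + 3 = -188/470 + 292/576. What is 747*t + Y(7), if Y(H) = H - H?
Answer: -172889/80 ≈ -2161.1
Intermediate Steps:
Y(H) = 0
t = -2083/720 (t = -3 + (-188/470 + 292/576) = -3 + (-188*1/470 + 292*(1/576)) = -3 + (-2/5 + 73/144) = -3 + 77/720 = -2083/720 ≈ -2.8931)
747*t + Y(7) = 747*(-2083/720) + 0 = -172889/80 + 0 = -172889/80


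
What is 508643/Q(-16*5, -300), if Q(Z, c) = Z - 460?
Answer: -508643/540 ≈ -941.93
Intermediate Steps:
Q(Z, c) = -460 + Z
508643/Q(-16*5, -300) = 508643/(-460 - 16*5) = 508643/(-460 - 80) = 508643/(-540) = 508643*(-1/540) = -508643/540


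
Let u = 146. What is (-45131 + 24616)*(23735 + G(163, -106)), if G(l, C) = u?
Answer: -489918715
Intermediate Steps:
G(l, C) = 146
(-45131 + 24616)*(23735 + G(163, -106)) = (-45131 + 24616)*(23735 + 146) = -20515*23881 = -489918715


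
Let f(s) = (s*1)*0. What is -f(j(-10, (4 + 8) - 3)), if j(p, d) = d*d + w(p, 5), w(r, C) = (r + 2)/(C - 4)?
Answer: 0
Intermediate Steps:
w(r, C) = (2 + r)/(-4 + C)
j(p, d) = 2 + p + d² (j(p, d) = d*d + (2 + p)/(-4 + 5) = d² + (2 + p)/1 = d² + 1*(2 + p) = d² + (2 + p) = 2 + p + d²)
f(s) = 0 (f(s) = s*0 = 0)
-f(j(-10, (4 + 8) - 3)) = -1*0 = 0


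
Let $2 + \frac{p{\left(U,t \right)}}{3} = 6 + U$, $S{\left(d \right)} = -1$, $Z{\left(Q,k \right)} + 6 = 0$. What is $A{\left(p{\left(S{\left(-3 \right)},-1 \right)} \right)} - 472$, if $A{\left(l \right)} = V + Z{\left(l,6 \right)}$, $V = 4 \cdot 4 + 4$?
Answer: $-458$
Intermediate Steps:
$Z{\left(Q,k \right)} = -6$ ($Z{\left(Q,k \right)} = -6 + 0 = -6$)
$V = 20$ ($V = 16 + 4 = 20$)
$p{\left(U,t \right)} = 12 + 3 U$ ($p{\left(U,t \right)} = -6 + 3 \left(6 + U\right) = -6 + \left(18 + 3 U\right) = 12 + 3 U$)
$A{\left(l \right)} = 14$ ($A{\left(l \right)} = 20 - 6 = 14$)
$A{\left(p{\left(S{\left(-3 \right)},-1 \right)} \right)} - 472 = 14 - 472 = -458$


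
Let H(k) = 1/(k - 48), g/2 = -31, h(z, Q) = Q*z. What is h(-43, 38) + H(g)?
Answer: -179741/110 ≈ -1634.0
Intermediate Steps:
g = -62 (g = 2*(-31) = -62)
H(k) = 1/(-48 + k)
h(-43, 38) + H(g) = 38*(-43) + 1/(-48 - 62) = -1634 + 1/(-110) = -1634 - 1/110 = -179741/110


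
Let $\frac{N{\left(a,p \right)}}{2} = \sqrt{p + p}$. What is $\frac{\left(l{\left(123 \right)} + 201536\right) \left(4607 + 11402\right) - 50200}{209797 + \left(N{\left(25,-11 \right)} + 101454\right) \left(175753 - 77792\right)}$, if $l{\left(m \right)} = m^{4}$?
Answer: $\frac{3313643186824027831433}{8979877711668732739} - \frac{65321687446922486 i \sqrt{22}}{8979877711668732739} \approx 369.01 - 0.034119 i$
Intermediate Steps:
$N{\left(a,p \right)} = 2 \sqrt{2} \sqrt{p}$ ($N{\left(a,p \right)} = 2 \sqrt{p + p} = 2 \sqrt{2 p} = 2 \sqrt{2} \sqrt{p}$)
$\frac{\left(l{\left(123 \right)} + 201536\right) \left(4607 + 11402\right) - 50200}{209797 + \left(N{\left(25,-11 \right)} + 101454\right) \left(175753 - 77792\right)} = \frac{\left(123^{4} + 201536\right) \left(4607 + 11402\right) - 50200}{209797 + \left(2 \sqrt{2} \sqrt{-11} + 101454\right) \left(175753 - 77792\right)} = \frac{\left(228886641 + 201536\right) 16009 - 50200}{209797 + \left(2 \sqrt{2} i \sqrt{11} + 101454\right) 97961} = \frac{229088177 \cdot 16009 - 50200}{209797 + \left(2 i \sqrt{22} + 101454\right) 97961} = \frac{3667472625593 - 50200}{209797 + \left(101454 + 2 i \sqrt{22}\right) 97961} = \frac{3667472575393}{209797 + \left(9938535294 + 195922 i \sqrt{22}\right)} = \frac{3667472575393}{9938745091 + 195922 i \sqrt{22}}$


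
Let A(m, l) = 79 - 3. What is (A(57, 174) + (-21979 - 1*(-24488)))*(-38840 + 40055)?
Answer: 3140775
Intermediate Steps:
A(m, l) = 76
(A(57, 174) + (-21979 - 1*(-24488)))*(-38840 + 40055) = (76 + (-21979 - 1*(-24488)))*(-38840 + 40055) = (76 + (-21979 + 24488))*1215 = (76 + 2509)*1215 = 2585*1215 = 3140775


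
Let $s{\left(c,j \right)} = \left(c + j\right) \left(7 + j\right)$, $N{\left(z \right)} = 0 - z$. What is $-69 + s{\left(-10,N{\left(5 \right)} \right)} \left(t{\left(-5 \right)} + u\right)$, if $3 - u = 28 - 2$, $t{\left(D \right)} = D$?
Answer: $771$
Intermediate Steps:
$N{\left(z \right)} = - z$
$s{\left(c,j \right)} = \left(7 + j\right) \left(c + j\right)$
$u = -23$ ($u = 3 - \left(28 - 2\right) = 3 - 26 = -23$)
$-69 + s{\left(-10,N{\left(5 \right)} \right)} \left(t{\left(-5 \right)} + u\right) = -69 + \left(\left(\left(-1\right) 5\right)^{2} + 7 \left(-10\right) + 7 \left(\left(-1\right) 5\right) - 10 \left(\left(-1\right) 5\right)\right) \left(-5 - 23\right) = -69 + \left(\left(-5\right)^{2} - 70 + 7 \left(-5\right) - -50\right) \left(-28\right) = -69 + \left(25 - 70 - 35 + 50\right) \left(-28\right) = -69 - -840 = -69 + 840 = 771$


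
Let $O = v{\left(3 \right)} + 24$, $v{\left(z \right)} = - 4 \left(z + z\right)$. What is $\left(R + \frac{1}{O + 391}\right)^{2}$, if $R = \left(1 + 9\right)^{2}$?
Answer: $\frac{1528888201}{152881} \approx 10001.0$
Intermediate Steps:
$R = 100$ ($R = 10^{2} = 100$)
$v{\left(z \right)} = - 8 z$ ($v{\left(z \right)} = - 4 \cdot 2 z = - 8 z$)
$O = 0$ ($O = \left(-8\right) 3 + 24 = -24 + 24 = 0$)
$\left(R + \frac{1}{O + 391}\right)^{2} = \left(100 + \frac{1}{0 + 391}\right)^{2} = \left(100 + \frac{1}{391}\right)^{2} = \left(\frac{39101}{391}\right)^{2} = \frac{1528888201}{152881}$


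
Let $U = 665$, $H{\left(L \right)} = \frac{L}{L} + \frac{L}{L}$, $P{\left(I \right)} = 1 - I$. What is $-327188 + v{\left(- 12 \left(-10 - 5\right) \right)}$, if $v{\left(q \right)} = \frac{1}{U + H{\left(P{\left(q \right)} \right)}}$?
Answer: $- \frac{218234395}{667} \approx -3.2719 \cdot 10^{5}$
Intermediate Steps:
$H{\left(L \right)} = 2$ ($H{\left(L \right)} = 1 + 1 = 2$)
$v{\left(q \right)} = \frac{1}{667}$ ($v{\left(q \right)} = \frac{1}{665 + 2} = \frac{1}{667}$)
$-327188 + v{\left(- 12 \left(-10 - 5\right) \right)} = -327188 + \frac{1}{667} = - \frac{218234395}{667}$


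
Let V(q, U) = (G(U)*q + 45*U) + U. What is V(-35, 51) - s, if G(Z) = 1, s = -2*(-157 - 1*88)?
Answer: 1821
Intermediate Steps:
s = 490 (s = -2*(-157 - 88) = -2*(-245) = 490)
V(q, U) = q + 46*U (V(q, U) = (1*q + 45*U) + U = (q + 45*U) + U = q + 46*U)
V(-35, 51) - s = (-35 + 46*51) - 1*490 = (-35 + 2346) - 490 = 2311 - 490 = 1821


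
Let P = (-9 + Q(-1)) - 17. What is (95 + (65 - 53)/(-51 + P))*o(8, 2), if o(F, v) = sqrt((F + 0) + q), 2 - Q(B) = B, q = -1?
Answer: 3509*sqrt(7)/37 ≈ 250.92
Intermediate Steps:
Q(B) = 2 - B
P = -23 (P = (-9 + (2 - 1*(-1))) - 17 = (-9 + (2 + 1)) - 17 = (-9 + 3) - 17 = -6 - 17 = -23)
o(F, v) = sqrt(-1 + F) (o(F, v) = sqrt((F + 0) - 1) = sqrt(F - 1) = sqrt(-1 + F))
(95 + (65 - 53)/(-51 + P))*o(8, 2) = (95 + (65 - 53)/(-51 - 23))*sqrt(-1 + 8) = (95 + 12/(-74))*sqrt(7) = (95 + 12*(-1/74))*sqrt(7) = (95 - 6/37)*sqrt(7) = 3509*sqrt(7)/37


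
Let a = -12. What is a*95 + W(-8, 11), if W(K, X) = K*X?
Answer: -1228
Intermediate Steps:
a*95 + W(-8, 11) = -12*95 - 8*11 = -1140 - 88 = -1228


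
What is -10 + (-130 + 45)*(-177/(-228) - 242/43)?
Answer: 1314995/3268 ≈ 402.39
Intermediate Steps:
-10 + (-130 + 45)*(-177/(-228) - 242/43) = -10 - 85*(-177*(-1/228) - 242*1/43) = -10 - 85*(59/76 - 242/43) = -10 - 85*(-15855/3268) = -10 + 1347675/3268 = 1314995/3268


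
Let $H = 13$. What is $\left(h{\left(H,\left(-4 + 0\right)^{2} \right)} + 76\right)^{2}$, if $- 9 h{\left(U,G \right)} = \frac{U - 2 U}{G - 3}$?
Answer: $\frac{469225}{81} \approx 5792.9$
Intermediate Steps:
$h{\left(U,G \right)} = \frac{U}{9 \left(-3 + G\right)}$ ($h{\left(U,G \right)} = - \frac{\left(U - 2 U\right) \frac{1}{G - 3}}{9} = - \frac{- U \frac{1}{-3 + G}}{9} = - \frac{\left(-1\right) U \frac{1}{-3 + G}}{9} = \frac{U}{9 \left(-3 + G\right)}$)
$\left(h{\left(H,\left(-4 + 0\right)^{2} \right)} + 76\right)^{2} = \left(\frac{1}{9} \cdot 13 \frac{1}{-3 + \left(-4 + 0\right)^{2}} + 76\right)^{2} = \left(\frac{1}{9} \cdot 13 \frac{1}{-3 + \left(-4\right)^{2}} + 76\right)^{2} = \left(\frac{1}{9} \cdot 13 \frac{1}{-3 + 16} + 76\right)^{2} = \left(\frac{1}{9} \cdot 13 \cdot \frac{1}{13} + 76\right)^{2} = \left(\frac{1}{9} + 76\right)^{2} = \left(\frac{685}{9}\right)^{2} = \frac{469225}{81}$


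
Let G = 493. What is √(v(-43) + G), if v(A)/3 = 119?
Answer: 5*√34 ≈ 29.155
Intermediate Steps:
v(A) = 357 (v(A) = 3*119 = 357)
√(v(-43) + G) = √(357 + 493) = √850 = 5*√34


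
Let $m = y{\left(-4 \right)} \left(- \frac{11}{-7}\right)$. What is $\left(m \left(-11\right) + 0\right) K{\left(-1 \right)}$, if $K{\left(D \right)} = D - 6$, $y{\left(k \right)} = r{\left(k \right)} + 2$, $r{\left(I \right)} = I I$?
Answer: $2178$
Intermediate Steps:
$r{\left(I \right)} = I^{2}$
$y{\left(k \right)} = 2 + k^{2}$ ($y{\left(k \right)} = k^{2} + 2 = 2 + k^{2}$)
$m = \frac{198}{7}$ ($m = \left(2 + \left(-4\right)^{2}\right) \left(- \frac{11}{-7}\right) = \left(2 + 16\right) \left(\left(-11\right) \left(- \frac{1}{7}\right)\right) = 18 \cdot \frac{11}{7} = \frac{198}{7} \approx 28.286$)
$K{\left(D \right)} = -6 + D$ ($K{\left(D \right)} = D - 6 = -6 + D$)
$\left(m \left(-11\right) + 0\right) K{\left(-1 \right)} = \left(\frac{198}{7} \left(-11\right) + 0\right) \left(-6 - 1\right) = \left(- \frac{2178}{7} + 0\right) \left(-7\right) = \left(- \frac{2178}{7}\right) \left(-7\right) = 2178$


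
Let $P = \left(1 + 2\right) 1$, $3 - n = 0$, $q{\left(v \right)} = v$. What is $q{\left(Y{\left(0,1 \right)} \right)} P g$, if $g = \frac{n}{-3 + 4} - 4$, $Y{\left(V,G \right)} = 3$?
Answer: $-9$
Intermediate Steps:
$n = 3$ ($n = 3 - 0 = 3 + 0 = 3$)
$P = 3$ ($P = 3 \cdot 1 = 3$)
$g = -1$ ($g = \frac{3}{-3 + 4} - 4 = \frac{3}{1} - 4 = 3 \cdot 1 - 4 = 3 - 4 = -1$)
$q{\left(Y{\left(0,1 \right)} \right)} P g = 3 \cdot 3 \left(-1\right) = 9 \left(-1\right) = -9$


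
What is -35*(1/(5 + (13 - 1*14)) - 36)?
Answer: 5005/4 ≈ 1251.3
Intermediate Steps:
-35*(1/(5 + (13 - 1*14)) - 36) = -35*(1/(5 + (13 - 14)) - 36) = -35*(1/(5 - 1) - 36) = -35*(1/4 - 36) = -35*(¼ - 36) = -35*(-143/4) = 5005/4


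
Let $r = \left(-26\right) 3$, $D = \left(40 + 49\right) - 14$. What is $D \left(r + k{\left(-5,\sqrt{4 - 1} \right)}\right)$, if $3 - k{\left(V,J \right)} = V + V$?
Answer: $-4875$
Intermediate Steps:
$D = 75$ ($D = 89 - 14 = 75$)
$r = -78$
$k{\left(V,J \right)} = 3 - 2 V$ ($k{\left(V,J \right)} = 3 - \left(V + V\right) = 3 - 2 V$)
$D \left(r + k{\left(-5,\sqrt{4 - 1} \right)}\right) = 75 \left(-78 + \left(3 - -10\right)\right) = 75 \left(-78 + \left(3 + 10\right)\right) = 75 \left(-78 + 13\right) = 75 \left(-65\right) = -4875$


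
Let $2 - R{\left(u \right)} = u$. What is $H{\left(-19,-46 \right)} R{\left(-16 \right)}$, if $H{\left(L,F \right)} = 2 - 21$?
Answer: $-342$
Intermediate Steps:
$H{\left(L,F \right)} = -19$
$R{\left(u \right)} = 2 - u$
$H{\left(-19,-46 \right)} R{\left(-16 \right)} = - 19 \left(2 - -16\right) = - 19 \left(2 + 16\right) = \left(-19\right) 18 = -342$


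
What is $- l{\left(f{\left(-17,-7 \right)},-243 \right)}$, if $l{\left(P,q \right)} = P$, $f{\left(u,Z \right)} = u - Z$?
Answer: $10$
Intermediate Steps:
$- l{\left(f{\left(-17,-7 \right)},-243 \right)} = - (-17 - -7) = - (-17 + 7) = \left(-1\right) \left(-10\right) = 10$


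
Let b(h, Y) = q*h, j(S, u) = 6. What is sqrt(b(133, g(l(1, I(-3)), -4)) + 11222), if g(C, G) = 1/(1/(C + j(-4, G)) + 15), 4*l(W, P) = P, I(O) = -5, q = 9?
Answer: sqrt(12419) ≈ 111.44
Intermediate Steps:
l(W, P) = P/4
g(C, G) = 1/(15 + 1/(6 + C)) (g(C, G) = 1/(1/(C + 6) + 15) = 1/(1/(6 + C) + 15) = 1/(15 + 1/(6 + C)))
b(h, Y) = 9*h
sqrt(b(133, g(l(1, I(-3)), -4)) + 11222) = sqrt(9*133 + 11222) = sqrt(1197 + 11222) = sqrt(12419)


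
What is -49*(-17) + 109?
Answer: 942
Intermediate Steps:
-49*(-17) + 109 = 833 + 109 = 942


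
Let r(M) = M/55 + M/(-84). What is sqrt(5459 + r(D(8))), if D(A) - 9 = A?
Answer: sqrt(29130339315)/2310 ≈ 73.886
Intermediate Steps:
D(A) = 9 + A
r(M) = 29*M/4620 (r(M) = M*(1/55) + M*(-1/84) = M/55 - M/84 = 29*M/4620)
sqrt(5459 + r(D(8))) = sqrt(5459 + 29*(9 + 8)/4620) = sqrt(5459 + (29/4620)*17) = sqrt(5459 + 493/4620) = sqrt(25221073/4620) = sqrt(29130339315)/2310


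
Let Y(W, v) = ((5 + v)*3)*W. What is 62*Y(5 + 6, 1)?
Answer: 12276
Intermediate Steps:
Y(W, v) = W*(15 + 3*v) (Y(W, v) = (15 + 3*v)*W = W*(15 + 3*v))
62*Y(5 + 6, 1) = 62*(3*(5 + 6)*(5 + 1)) = 62*(3*11*6) = 62*198 = 12276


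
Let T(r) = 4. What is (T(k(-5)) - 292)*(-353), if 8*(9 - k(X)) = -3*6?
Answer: 101664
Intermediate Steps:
k(X) = 45/4 (k(X) = 9 - (-3)*6/8 = 9 - ⅛*(-18) = 9 + 9/4 = 45/4)
(T(k(-5)) - 292)*(-353) = (4 - 292)*(-353) = -288*(-353) = 101664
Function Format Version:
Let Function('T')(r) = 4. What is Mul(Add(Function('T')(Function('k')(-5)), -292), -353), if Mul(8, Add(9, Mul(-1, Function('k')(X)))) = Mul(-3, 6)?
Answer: 101664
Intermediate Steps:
Function('k')(X) = Rational(45, 4) (Function('k')(X) = Add(9, Mul(Rational(-1, 8), Mul(-3, 6))) = Add(9, Mul(Rational(-1, 8), -18)) = Add(9, Rational(9, 4)) = Rational(45, 4))
Mul(Add(Function('T')(Function('k')(-5)), -292), -353) = Mul(Add(4, -292), -353) = Mul(-288, -353) = 101664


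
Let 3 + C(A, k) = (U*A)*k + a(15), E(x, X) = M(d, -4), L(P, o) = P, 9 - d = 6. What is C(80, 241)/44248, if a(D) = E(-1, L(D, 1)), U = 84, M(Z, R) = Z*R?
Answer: 1619505/44248 ≈ 36.601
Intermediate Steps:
d = 3 (d = 9 - 1*6 = 9 - 6 = 3)
M(Z, R) = R*Z
E(x, X) = -12 (E(x, X) = -4*3 = -12)
a(D) = -12
C(A, k) = -15 + 84*A*k (C(A, k) = -3 + ((84*A)*k - 12) = -3 + (84*A*k - 12) = -3 + (-12 + 84*A*k) = -15 + 84*A*k)
C(80, 241)/44248 = (-15 + 84*80*241)/44248 = (-15 + 1619520)*(1/44248) = 1619505*(1/44248) = 1619505/44248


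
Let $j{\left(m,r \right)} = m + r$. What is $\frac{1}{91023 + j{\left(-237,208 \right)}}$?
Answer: $\frac{1}{90994} \approx 1.099 \cdot 10^{-5}$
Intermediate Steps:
$\frac{1}{91023 + j{\left(-237,208 \right)}} = \frac{1}{91023 + \left(-237 + 208\right)} = \frac{1}{91023 - 29} = \frac{1}{90994}$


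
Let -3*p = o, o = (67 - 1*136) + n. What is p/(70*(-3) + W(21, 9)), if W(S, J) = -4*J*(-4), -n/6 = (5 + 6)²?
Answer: -265/66 ≈ -4.0152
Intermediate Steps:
n = -726 (n = -6*(5 + 6)² = -6*11² = -6*121 = -726)
W(S, J) = 16*J
o = -795 (o = (67 - 1*136) - 726 = (67 - 136) - 726 = -69 - 726 = -795)
p = 265 (p = -⅓*(-795) = 265)
p/(70*(-3) + W(21, 9)) = 265/(70*(-3) + 16*9) = 265/(-210 + 144) = 265/(-66) = -1/66*265 = -265/66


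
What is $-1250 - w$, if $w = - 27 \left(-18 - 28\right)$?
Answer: $-2492$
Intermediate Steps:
$w = 1242$ ($w = \left(-27\right) \left(-46\right) = 1242$)
$-1250 - w = -1250 - 1242 = -2492$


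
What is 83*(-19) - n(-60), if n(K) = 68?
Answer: -1645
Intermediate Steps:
83*(-19) - n(-60) = 83*(-19) - 1*68 = -1577 - 68 = -1645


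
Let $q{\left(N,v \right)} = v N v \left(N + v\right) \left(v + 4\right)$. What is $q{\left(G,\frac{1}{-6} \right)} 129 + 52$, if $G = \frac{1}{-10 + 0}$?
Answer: $\frac{141389}{2700} \approx 52.366$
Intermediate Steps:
$G = - \frac{1}{10}$ ($G = \frac{1}{-10} = - \frac{1}{10} \approx -0.1$)
$q{\left(N,v \right)} = N v^{2} \left(4 + v\right) \left(N + v\right)$ ($q{\left(N,v \right)} = N v v \left(N + v\right) \left(4 + v\right) = N v^{2} \left(4 + v\right) \left(N + v\right)$)
$q{\left(G,\frac{1}{-6} \right)} 129 + 52 = - \frac{\left(\frac{1}{-6}\right)^{2} \left(\left(\frac{1}{-6}\right)^{2} + 4 \left(- \frac{1}{10}\right) + \frac{4}{-6} - \frac{1}{10 \left(-6\right)}\right)}{10} \cdot 129 + 52 = - \frac{\left(- \frac{1}{6}\right)^{2} \left(\left(- \frac{1}{6}\right)^{2} - \frac{2}{5} + 4 \left(- \frac{1}{6}\right) - - \frac{1}{60}\right)}{10} \cdot 129 + 52 = \left(- \frac{1}{10}\right) \frac{1}{36} \left(\frac{1}{36} - \frac{2}{5} - \frac{2}{3} + \frac{1}{60}\right) 129 + 52 = \left(- \frac{1}{10}\right) \frac{1}{36} \left(- \frac{46}{45}\right) 129 + 52 = \frac{23}{8100} \cdot 129 + 52 = \frac{989}{2700} + 52 = \frac{141389}{2700}$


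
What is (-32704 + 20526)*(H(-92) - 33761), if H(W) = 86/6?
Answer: 1232900720/3 ≈ 4.1097e+8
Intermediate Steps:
H(W) = 43/3 (H(W) = 86*(⅙) = 43/3)
(-32704 + 20526)*(H(-92) - 33761) = (-32704 + 20526)*(43/3 - 33761) = -12178*(-101240/3) = 1232900720/3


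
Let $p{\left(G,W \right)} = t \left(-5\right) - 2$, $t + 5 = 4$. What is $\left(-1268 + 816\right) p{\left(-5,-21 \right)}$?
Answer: $-1356$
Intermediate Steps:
$t = -1$ ($t = -5 + 4 = -1$)
$p{\left(G,W \right)} = 3$ ($p{\left(G,W \right)} = \left(-1\right) \left(-5\right) - 2 = 5 - 2 = 3$)
$\left(-1268 + 816\right) p{\left(-5,-21 \right)} = \left(-1268 + 816\right) 3 = \left(-452\right) 3 = -1356$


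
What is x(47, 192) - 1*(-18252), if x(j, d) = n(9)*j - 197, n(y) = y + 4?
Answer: 18666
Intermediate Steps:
n(y) = 4 + y
x(j, d) = -197 + 13*j (x(j, d) = (4 + 9)*j - 197 = 13*j - 197 = -197 + 13*j)
x(47, 192) - 1*(-18252) = (-197 + 13*47) - 1*(-18252) = (-197 + 611) + 18252 = 414 + 18252 = 18666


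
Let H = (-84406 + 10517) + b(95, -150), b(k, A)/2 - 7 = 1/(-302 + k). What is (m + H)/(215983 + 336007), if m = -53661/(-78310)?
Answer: -1197515357543/8947851738300 ≈ -0.13383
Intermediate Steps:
b(k, A) = 14 + 2/(-302 + k)
H = -15292127/207 (H = (-84406 + 10517) + 2*(-2113 + 7*95)/(-302 + 95) = -73889 + 2*(-2113 + 665)/(-207) = -73889 + 2*(-1/207)*(-1448) = -73889 + 2896/207 = -15292127/207 ≈ -73875.)
m = 53661/78310 (m = -53661*(-1/78310) = 53661/78310 ≈ 0.68524)
(m + H)/(215983 + 336007) = (53661/78310 - 15292127/207)/(215983 + 336007) = -1197515357543/16210170/551990 = -1197515357543/16210170*1/551990 = -1197515357543/8947851738300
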